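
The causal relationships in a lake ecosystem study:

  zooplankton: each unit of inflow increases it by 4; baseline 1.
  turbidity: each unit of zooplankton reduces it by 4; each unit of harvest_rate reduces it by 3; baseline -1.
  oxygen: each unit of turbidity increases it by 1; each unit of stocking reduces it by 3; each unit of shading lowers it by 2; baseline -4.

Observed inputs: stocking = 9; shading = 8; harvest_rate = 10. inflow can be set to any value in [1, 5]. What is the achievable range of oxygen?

Substituting into the turbidity equation gives turbidity = -16*inflow - 35.
So oxygen = -16*inflow - 82.
Linear in inflow, so extremes are at the endpoints: inflow = 1 gives oxygen = -98; inflow = 5 gives oxygen = -162.

-162 to -98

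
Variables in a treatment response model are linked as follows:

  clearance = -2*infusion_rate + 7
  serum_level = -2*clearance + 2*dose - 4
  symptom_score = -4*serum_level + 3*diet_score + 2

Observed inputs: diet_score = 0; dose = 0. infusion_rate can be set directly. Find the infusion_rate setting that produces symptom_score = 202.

Substituting into the serum_level equation gives serum_level = 4*infusion_rate - 18.
Substituting into the symptom_score equation gives symptom_score = -16*infusion_rate + 74.
Solve -16*infusion_rate + 74 = 202: infusion_rate = (202 - 74) / -16 = -8.

infusion_rate = -8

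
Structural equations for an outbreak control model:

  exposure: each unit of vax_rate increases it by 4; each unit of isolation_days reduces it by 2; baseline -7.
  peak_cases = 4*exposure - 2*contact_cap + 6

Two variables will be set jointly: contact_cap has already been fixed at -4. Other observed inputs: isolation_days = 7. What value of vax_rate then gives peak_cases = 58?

vax_rate = 8

With contact_cap held at -4:
Substituting into the exposure equation gives exposure = 4*vax_rate - 21.
So peak_cases = 16*vax_rate - 70.
Solve 16*vax_rate - 70 = 58: vax_rate = (58 + 70) / 16 = 8.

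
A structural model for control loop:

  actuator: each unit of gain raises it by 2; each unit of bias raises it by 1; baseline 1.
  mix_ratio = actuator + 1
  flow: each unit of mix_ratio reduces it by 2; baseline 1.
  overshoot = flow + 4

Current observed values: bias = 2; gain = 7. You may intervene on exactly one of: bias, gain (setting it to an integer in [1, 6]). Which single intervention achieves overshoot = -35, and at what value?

Intervening on bias: with other inputs at their observed values, overshoot = -2*bias - 27. Solving for -35 gives bias = 4, within [1, 6].
Intervening on gain: overshoot = -4*gain - 3. Reaching -35 requires gain = 8, outside [1, 6].

set bias = 4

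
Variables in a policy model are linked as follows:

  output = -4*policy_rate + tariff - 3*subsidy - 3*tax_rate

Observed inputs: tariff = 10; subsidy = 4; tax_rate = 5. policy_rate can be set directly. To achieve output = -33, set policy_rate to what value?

policy_rate = 4

Substituting into the output equation gives output = -4*policy_rate - 17.
Solve -4*policy_rate - 17 = -33: policy_rate = (-33 + 17) / -4 = 4.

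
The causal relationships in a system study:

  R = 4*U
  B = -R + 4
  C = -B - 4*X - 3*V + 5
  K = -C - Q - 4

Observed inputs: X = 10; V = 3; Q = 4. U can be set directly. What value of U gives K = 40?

Substituting into the B equation gives B = -4*U + 4.
Substituting into the C equation gives C = 4*U - 48.
This gives K = -4*U + 40.
Solve -4*U + 40 = 40: U = (40 - 40) / -4 = 0.

U = 0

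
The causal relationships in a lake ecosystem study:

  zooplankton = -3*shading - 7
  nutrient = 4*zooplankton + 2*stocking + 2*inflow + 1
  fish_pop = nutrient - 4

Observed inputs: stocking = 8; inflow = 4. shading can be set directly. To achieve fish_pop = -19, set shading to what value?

Substituting into the nutrient equation gives nutrient = -12*shading - 3.
Substituting into the fish_pop equation gives fish_pop = -12*shading - 7.
Solve -12*shading - 7 = -19: shading = (-19 + 7) / -12 = 1.

shading = 1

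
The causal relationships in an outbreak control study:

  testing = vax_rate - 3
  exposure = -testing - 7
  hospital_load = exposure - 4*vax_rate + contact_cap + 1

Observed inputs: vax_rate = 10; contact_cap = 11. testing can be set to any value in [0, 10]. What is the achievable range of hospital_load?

Intervening on testing fixes its value directly, overriding its dependence on vax_rate.
Substituting into the hospital_load equation gives hospital_load = -testing - 35.
Linear in testing, so extremes are at the endpoints: testing = 0 gives hospital_load = -35; testing = 10 gives hospital_load = -45.

-45 to -35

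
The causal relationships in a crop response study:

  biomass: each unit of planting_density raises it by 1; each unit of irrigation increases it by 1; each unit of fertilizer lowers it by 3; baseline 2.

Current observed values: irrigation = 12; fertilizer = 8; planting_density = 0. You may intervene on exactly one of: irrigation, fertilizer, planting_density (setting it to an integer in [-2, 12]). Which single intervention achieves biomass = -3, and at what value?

Intervening on irrigation: biomass = irrigation - 22. Reaching -3 requires irrigation = 19, outside [-2, 12].
Intervening on fertilizer: biomass = -3*fertilizer + 14. Reaching -3 requires fertilizer = 17/3, not an integer.
Intervening on planting_density: with other inputs at their observed values, biomass = planting_density - 10. Solving for -3 gives planting_density = 7, within [-2, 12].

set planting_density = 7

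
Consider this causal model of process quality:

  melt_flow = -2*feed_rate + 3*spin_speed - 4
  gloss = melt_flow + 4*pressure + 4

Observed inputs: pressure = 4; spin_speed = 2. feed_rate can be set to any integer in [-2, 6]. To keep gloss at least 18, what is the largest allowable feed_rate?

feed_rate = 2

Substituting into the melt_flow equation gives melt_flow = -2*feed_rate + 2.
Substituting into the gloss equation gives gloss = -2*feed_rate + 22.
Require -2*feed_rate + 22 ≥ 18, so feed_rate ≤ 2.
The largest integer in [-2, 6] satisfying this is 2.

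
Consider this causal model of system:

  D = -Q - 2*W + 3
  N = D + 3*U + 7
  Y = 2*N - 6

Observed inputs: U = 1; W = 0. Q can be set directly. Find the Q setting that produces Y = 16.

Substituting into the D equation gives D = -Q + 3.
So N = -Q + 13.
Substituting into the Y equation gives Y = -2*Q + 20.
Solve -2*Q + 20 = 16: Q = (16 - 20) / -2 = 2.

Q = 2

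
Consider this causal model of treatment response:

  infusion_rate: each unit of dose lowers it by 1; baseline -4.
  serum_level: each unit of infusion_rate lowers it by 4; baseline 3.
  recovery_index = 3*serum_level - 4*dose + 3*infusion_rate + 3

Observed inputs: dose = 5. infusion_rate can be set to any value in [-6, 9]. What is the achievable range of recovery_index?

Intervening on infusion_rate fixes its value directly, overriding its dependence on dose.
Substituting into the recovery_index equation gives recovery_index = -9*infusion_rate - 8.
Linear in infusion_rate, so extremes are at the endpoints: infusion_rate = -6 gives recovery_index = 46; infusion_rate = 9 gives recovery_index = -89.

-89 to 46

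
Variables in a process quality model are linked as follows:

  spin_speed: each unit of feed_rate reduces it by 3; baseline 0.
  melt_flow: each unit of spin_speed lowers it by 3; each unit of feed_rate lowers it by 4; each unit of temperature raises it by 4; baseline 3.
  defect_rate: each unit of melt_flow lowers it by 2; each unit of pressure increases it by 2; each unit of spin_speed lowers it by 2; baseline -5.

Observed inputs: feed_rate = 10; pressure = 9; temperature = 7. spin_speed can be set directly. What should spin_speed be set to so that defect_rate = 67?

Intervening on spin_speed fixes its value directly, overriding its dependence on feed_rate.
Substituting into the melt_flow equation gives melt_flow = -3*spin_speed - 9.
defect_rate becomes 4*spin_speed + 31.
Solve 4*spin_speed + 31 = 67: spin_speed = (67 - 31) / 4 = 9.

spin_speed = 9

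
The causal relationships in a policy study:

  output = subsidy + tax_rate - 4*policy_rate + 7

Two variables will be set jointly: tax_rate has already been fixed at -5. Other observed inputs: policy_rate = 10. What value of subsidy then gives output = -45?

subsidy = -7

With tax_rate held at -5:
Substituting into the output equation gives output = subsidy - 38.
Solve subsidy - 38 = -45: subsidy = (-45 + 38) / 1 = -7.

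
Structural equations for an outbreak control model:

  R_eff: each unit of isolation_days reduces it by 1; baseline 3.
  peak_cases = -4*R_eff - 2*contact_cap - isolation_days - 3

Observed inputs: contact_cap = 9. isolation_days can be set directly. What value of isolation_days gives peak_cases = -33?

Substituting into the peak_cases equation gives peak_cases = 3*isolation_days - 33.
Solve 3*isolation_days - 33 = -33: isolation_days = (-33 + 33) / 3 = 0.

isolation_days = 0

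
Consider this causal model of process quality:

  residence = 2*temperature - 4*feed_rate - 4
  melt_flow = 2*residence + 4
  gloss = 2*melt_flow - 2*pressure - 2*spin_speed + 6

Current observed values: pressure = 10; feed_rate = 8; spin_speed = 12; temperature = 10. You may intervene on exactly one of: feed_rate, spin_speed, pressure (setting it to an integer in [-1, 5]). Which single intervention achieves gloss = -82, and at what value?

set pressure = 4

Intervening on feed_rate: gloss = -16*feed_rate + 34. Reaching -82 requires feed_rate = 29/4, not an integer.
Intervening on spin_speed: gloss = -2*spin_speed - 70. Reaching -82 requires spin_speed = 6, outside [-1, 5].
Intervening on pressure: with other inputs at their observed values, gloss = -2*pressure - 74. Solving for -82 gives pressure = 4, within [-1, 5].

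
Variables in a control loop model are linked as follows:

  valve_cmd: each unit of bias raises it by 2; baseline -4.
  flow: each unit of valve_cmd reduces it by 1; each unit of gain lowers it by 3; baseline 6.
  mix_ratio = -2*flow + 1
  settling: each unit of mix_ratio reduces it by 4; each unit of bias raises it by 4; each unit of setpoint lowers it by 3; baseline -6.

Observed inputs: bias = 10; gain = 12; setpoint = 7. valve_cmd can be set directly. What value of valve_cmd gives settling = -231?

valve_cmd = 0

Intervening on valve_cmd fixes its value directly, overriding its dependence on bias.
Substituting into the flow equation gives flow = -valve_cmd - 30.
Substituting into the mix_ratio equation gives mix_ratio = 2*valve_cmd + 61.
Substituting into the settling equation gives settling = -8*valve_cmd - 231.
Solve -8*valve_cmd - 231 = -231: valve_cmd = (-231 + 231) / -8 = 0.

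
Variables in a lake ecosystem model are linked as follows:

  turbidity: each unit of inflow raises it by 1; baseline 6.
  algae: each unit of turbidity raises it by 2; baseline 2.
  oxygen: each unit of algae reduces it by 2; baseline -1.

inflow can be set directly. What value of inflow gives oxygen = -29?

Substituting into the algae equation gives algae = 2*inflow + 14.
Substituting into the oxygen equation gives oxygen = -4*inflow - 29.
Solve -4*inflow - 29 = -29: inflow = (-29 + 29) / -4 = 0.

inflow = 0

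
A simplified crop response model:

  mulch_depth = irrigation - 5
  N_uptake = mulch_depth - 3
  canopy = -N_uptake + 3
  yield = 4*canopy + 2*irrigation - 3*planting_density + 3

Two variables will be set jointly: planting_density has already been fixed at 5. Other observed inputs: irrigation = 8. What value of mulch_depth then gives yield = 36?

mulch_depth = -2

With planting_density held at 5:
Intervening on mulch_depth fixes its value directly, overriding its dependence on irrigation.
Substituting into the canopy equation gives canopy = -mulch_depth + 6.
Substituting into the yield equation gives yield = -4*mulch_depth + 28.
Solve -4*mulch_depth + 28 = 36: mulch_depth = (36 - 28) / -4 = -2.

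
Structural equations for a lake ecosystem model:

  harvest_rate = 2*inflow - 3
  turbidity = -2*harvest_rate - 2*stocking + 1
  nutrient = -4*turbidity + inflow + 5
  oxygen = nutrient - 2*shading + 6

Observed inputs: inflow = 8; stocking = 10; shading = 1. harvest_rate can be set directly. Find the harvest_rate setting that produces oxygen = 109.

harvest_rate = 2

Intervening on harvest_rate fixes its value directly, overriding its dependence on inflow.
Substituting into the turbidity equation gives turbidity = -2*harvest_rate - 19.
This gives nutrient = 8*harvest_rate + 89.
So oxygen = 8*harvest_rate + 93.
Solve 8*harvest_rate + 93 = 109: harvest_rate = (109 - 93) / 8 = 2.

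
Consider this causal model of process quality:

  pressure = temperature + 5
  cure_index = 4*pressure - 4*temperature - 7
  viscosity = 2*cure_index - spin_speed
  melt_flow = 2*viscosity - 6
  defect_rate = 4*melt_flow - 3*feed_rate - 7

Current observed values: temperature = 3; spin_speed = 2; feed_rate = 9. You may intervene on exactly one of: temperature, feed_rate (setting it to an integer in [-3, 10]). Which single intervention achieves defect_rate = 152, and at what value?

set feed_rate = 3

Intervening on temperature: the paths from temperature to defect_rate cancel (net effect zero), leaving defect_rate = 134; 152 is unreachable this way.
Intervening on feed_rate: with other inputs at their observed values, defect_rate = -3*feed_rate + 161. Solving for 152 gives feed_rate = 3, within [-3, 10].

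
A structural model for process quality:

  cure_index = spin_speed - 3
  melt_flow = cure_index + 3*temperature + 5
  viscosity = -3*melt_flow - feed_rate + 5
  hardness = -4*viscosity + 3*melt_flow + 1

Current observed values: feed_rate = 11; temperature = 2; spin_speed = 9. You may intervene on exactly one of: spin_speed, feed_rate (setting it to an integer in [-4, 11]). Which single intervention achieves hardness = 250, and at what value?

set spin_speed = 7

Intervening on spin_speed: with other inputs at their observed values, hardness = 15*spin_speed + 145. Solving for 250 gives spin_speed = 7, within [-4, 11].
Intervening on feed_rate: hardness = 4*feed_rate + 236. Reaching 250 requires feed_rate = 7/2, not an integer.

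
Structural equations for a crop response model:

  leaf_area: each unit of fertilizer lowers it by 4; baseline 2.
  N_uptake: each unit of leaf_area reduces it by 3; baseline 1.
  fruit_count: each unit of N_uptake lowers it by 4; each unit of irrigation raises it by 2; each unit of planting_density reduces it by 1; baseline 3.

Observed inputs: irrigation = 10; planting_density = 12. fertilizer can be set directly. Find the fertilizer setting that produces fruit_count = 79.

fertilizer = -1

Substituting into the N_uptake equation gives N_uptake = 12*fertilizer - 5.
This gives fruit_count = -48*fertilizer + 31.
Solve -48*fertilizer + 31 = 79: fertilizer = (79 - 31) / -48 = -1.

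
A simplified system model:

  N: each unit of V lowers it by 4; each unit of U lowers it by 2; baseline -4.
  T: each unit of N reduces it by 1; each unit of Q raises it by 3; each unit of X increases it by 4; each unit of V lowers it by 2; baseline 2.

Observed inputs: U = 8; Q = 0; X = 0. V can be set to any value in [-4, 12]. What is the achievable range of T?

14 to 46

Substituting into the N equation gives N = -4*V - 20.
T becomes 2*V + 22.
Linear in V, so extremes are at the endpoints: V = -4 gives T = 14; V = 12 gives T = 46.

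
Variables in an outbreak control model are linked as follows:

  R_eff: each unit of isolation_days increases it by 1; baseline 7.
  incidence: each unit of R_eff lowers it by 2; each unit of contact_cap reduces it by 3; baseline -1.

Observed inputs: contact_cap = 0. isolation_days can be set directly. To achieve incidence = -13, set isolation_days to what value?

Substituting into the incidence equation gives incidence = -2*isolation_days - 15.
Solve -2*isolation_days - 15 = -13: isolation_days = (-13 + 15) / -2 = -1.

isolation_days = -1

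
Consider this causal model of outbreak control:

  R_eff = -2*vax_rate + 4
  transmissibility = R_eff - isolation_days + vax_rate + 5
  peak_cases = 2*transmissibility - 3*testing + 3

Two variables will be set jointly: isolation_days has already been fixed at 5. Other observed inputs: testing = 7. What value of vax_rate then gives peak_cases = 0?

With isolation_days held at 5:
Substituting into the transmissibility equation gives transmissibility = -vax_rate + 4.
peak_cases becomes -2*vax_rate - 10.
Solve -2*vax_rate - 10 = 0: vax_rate = (0 + 10) / -2 = -5.

vax_rate = -5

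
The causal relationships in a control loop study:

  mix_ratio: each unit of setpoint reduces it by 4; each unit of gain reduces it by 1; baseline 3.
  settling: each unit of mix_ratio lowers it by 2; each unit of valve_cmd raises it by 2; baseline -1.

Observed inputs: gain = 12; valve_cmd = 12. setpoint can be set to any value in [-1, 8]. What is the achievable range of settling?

Substituting into the mix_ratio equation gives mix_ratio = -4*setpoint - 9.
This gives settling = 8*setpoint + 41.
Linear in setpoint, so extremes are at the endpoints: setpoint = -1 gives settling = 33; setpoint = 8 gives settling = 105.

33 to 105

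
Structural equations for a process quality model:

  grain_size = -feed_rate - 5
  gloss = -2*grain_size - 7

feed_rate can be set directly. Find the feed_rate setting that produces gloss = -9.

Substituting into the gloss equation gives gloss = 2*feed_rate + 3.
Solve 2*feed_rate + 3 = -9: feed_rate = (-9 - 3) / 2 = -6.

feed_rate = -6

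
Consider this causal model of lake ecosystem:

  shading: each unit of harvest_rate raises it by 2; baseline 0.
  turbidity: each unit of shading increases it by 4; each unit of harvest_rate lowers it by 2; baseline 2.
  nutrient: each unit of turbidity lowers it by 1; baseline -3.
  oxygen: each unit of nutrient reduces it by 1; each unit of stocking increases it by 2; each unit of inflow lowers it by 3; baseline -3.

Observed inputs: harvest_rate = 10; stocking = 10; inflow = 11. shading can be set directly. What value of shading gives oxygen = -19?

shading = 3

Intervening on shading fixes its value directly, overriding its dependence on harvest_rate.
Substituting into the turbidity equation gives turbidity = 4*shading - 18.
Substituting into the nutrient equation gives nutrient = -4*shading + 15.
oxygen becomes 4*shading - 31.
Solve 4*shading - 31 = -19: shading = (-19 + 31) / 4 = 3.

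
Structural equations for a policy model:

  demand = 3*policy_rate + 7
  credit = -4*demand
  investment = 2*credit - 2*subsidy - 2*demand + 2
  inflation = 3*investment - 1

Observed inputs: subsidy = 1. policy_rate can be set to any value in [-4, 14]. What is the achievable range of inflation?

Substituting into the credit equation gives credit = -12*policy_rate - 28.
Substituting into the investment equation gives investment = -30*policy_rate - 70.
inflation becomes -90*policy_rate - 211.
Linear in policy_rate, so extremes are at the endpoints: policy_rate = -4 gives inflation = 149; policy_rate = 14 gives inflation = -1471.

-1471 to 149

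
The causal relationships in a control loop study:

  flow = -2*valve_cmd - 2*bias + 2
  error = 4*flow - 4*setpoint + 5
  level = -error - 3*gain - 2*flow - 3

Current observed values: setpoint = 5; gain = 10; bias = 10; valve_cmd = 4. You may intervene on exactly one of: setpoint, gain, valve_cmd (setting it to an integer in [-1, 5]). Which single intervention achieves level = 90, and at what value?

Intervening on setpoint: level = 4*setpoint + 118. Reaching 90 requires setpoint = -7, outside [-1, 5].
Intervening on gain: level = -3*gain + 168. Reaching 90 requires gain = 26, outside [-1, 5].
Intervening on valve_cmd: with other inputs at their observed values, level = 12*valve_cmd + 90. Solving for 90 gives valve_cmd = 0, within [-1, 5].

set valve_cmd = 0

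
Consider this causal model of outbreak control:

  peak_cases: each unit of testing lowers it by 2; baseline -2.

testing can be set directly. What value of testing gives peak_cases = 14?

Solve -2*testing - 2 = 14: testing = (14 + 2) / -2 = -8.

testing = -8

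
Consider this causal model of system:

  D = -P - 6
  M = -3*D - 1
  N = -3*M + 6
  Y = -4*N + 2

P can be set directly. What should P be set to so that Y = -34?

Substituting into the M equation gives M = 3*P + 17.
Substituting into the N equation gives N = -9*P - 45.
Substituting into the Y equation gives Y = 36*P + 182.
Solve 36*P + 182 = -34: P = (-34 - 182) / 36 = -6.

P = -6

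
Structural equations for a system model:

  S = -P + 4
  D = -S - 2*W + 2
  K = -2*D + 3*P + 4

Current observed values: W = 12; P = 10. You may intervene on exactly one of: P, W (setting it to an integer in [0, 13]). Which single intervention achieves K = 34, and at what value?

set W = 4

Intervening on P: K = P + 56. Reaching 34 requires P = -22, outside [0, 13].
Intervening on W: with other inputs at their observed values, K = 4*W + 18. Solving for 34 gives W = 4, within [0, 13].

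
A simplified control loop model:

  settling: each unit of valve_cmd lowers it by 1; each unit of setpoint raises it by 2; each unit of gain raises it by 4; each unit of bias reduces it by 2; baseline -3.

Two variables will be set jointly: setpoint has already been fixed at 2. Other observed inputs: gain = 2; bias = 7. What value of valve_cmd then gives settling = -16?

With setpoint held at 2:
Substituting into the settling equation gives settling = -valve_cmd - 5.
Solve -valve_cmd - 5 = -16: valve_cmd = (-16 + 5) / -1 = 11.

valve_cmd = 11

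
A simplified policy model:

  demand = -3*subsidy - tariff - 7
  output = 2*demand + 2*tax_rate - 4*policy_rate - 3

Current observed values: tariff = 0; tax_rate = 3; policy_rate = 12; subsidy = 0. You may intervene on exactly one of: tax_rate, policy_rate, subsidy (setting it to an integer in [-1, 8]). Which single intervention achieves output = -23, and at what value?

set policy_rate = 3

Intervening on tax_rate: output = 2*tax_rate - 65. Reaching -23 requires tax_rate = 21, outside [-1, 8].
Intervening on policy_rate: with other inputs at their observed values, output = -4*policy_rate - 11. Solving for -23 gives policy_rate = 3, within [-1, 8].
Intervening on subsidy: output = -6*subsidy - 59. Reaching -23 requires subsidy = -6, outside [-1, 8].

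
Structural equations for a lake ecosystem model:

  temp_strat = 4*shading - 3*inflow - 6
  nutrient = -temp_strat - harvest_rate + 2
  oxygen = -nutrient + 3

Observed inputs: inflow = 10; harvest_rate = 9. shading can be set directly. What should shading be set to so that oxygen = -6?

Substituting into the temp_strat equation gives temp_strat = 4*shading - 36.
So nutrient = -4*shading + 29.
So oxygen = 4*shading - 26.
Solve 4*shading - 26 = -6: shading = (-6 + 26) / 4 = 5.

shading = 5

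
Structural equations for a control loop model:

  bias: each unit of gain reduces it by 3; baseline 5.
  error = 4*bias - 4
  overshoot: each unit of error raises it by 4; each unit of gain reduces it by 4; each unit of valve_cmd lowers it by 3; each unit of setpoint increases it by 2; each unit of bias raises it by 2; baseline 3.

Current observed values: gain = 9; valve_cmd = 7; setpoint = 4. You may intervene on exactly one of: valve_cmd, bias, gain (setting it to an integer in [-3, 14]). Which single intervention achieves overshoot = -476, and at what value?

set valve_cmd = 13

Intervening on valve_cmd: with other inputs at their observed values, overshoot = -3*valve_cmd - 437. Solving for -476 gives valve_cmd = 13, within [-3, 14].
Intervening on bias: overshoot = 18*bias - 62. Reaching -476 requires bias = -23, outside [-3, 14].
Intervening on gain: overshoot = -58*gain + 64. Reaching -476 requires gain = 270/29, not an integer.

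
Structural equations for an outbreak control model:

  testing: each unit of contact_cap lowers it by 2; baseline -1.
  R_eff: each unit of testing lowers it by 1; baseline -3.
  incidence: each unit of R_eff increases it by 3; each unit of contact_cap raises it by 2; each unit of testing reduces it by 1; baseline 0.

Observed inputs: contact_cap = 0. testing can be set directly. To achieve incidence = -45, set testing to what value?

testing = 9

Intervening on testing fixes its value directly, overriding its dependence on contact_cap.
Substituting into the incidence equation gives incidence = -4*testing - 9.
Solve -4*testing - 9 = -45: testing = (-45 + 9) / -4 = 9.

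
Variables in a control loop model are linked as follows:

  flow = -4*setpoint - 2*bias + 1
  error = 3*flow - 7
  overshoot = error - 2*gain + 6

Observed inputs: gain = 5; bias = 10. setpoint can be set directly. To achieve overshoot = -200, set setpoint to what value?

setpoint = 11

Substituting into the flow equation gives flow = -4*setpoint - 19.
Substituting into the error equation gives error = -12*setpoint - 64.
Substituting into the overshoot equation gives overshoot = -12*setpoint - 68.
Solve -12*setpoint - 68 = -200: setpoint = (-200 + 68) / -12 = 11.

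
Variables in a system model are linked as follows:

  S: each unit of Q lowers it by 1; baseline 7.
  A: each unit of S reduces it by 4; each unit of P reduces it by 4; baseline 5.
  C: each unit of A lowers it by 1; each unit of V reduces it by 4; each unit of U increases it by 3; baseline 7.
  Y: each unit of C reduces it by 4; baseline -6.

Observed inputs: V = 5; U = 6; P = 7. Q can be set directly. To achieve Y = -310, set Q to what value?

Q = -5

Substituting into the A equation gives A = 4*Q - 51.
Substituting into the C equation gives C = -4*Q + 56.
Substituting into the Y equation gives Y = 16*Q - 230.
Solve 16*Q - 230 = -310: Q = (-310 + 230) / 16 = -5.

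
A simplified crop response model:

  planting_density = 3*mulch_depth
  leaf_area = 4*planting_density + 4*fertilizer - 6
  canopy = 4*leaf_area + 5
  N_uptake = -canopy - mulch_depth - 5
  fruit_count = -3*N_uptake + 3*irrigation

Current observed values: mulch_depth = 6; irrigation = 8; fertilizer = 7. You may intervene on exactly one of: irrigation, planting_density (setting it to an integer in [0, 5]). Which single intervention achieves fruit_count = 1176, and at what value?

Intervening on irrigation: with other inputs at their observed values, fruit_count = 3*irrigation + 1176. Solving for 1176 gives irrigation = 0, within [0, 5].
Intervening on planting_density: fruit_count = 48*planting_density + 336. Reaching 1176 requires planting_density = 35/2, not an integer.

set irrigation = 0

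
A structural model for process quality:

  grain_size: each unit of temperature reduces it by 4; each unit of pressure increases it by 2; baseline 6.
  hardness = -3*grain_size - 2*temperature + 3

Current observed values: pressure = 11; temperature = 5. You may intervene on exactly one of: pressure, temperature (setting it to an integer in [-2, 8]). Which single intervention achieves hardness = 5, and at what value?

set pressure = 5

Intervening on pressure: with other inputs at their observed values, hardness = -6*pressure + 35. Solving for 5 gives pressure = 5, within [-2, 8].
Intervening on temperature: hardness = 10*temperature - 81. Reaching 5 requires temperature = 43/5, not an integer.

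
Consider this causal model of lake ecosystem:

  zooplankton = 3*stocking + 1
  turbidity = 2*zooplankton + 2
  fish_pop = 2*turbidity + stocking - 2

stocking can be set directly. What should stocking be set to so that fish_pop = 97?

Substituting into the turbidity equation gives turbidity = 6*stocking + 4.
Substituting into the fish_pop equation gives fish_pop = 13*stocking + 6.
Solve 13*stocking + 6 = 97: stocking = (97 - 6) / 13 = 7.

stocking = 7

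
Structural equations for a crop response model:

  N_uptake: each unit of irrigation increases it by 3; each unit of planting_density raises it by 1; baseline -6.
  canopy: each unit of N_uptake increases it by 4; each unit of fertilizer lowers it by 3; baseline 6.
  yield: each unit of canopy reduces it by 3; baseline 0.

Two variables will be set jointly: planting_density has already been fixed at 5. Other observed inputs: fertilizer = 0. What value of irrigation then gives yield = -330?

irrigation = 9

With planting_density held at 5:
Substituting into the N_uptake equation gives N_uptake = 3*irrigation - 1.
This gives canopy = 12*irrigation + 2.
Substituting into the yield equation gives yield = -36*irrigation - 6.
Solve -36*irrigation - 6 = -330: irrigation = (-330 + 6) / -36 = 9.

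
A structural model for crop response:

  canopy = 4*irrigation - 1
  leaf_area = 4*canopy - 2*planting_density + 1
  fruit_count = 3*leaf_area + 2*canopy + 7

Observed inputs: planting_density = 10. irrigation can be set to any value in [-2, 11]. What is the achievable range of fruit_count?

-176 to 552

Substituting into the leaf_area equation gives leaf_area = 16*irrigation - 23.
So fruit_count = 56*irrigation - 64.
Linear in irrigation, so extremes are at the endpoints: irrigation = -2 gives fruit_count = -176; irrigation = 11 gives fruit_count = 552.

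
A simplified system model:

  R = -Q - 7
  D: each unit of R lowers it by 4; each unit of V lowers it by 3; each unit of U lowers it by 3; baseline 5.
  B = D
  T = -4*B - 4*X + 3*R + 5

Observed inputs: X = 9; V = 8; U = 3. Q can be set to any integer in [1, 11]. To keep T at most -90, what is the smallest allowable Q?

Substituting into the D equation gives D = 4*Q.
Substituting into the B equation gives B = 4*Q.
So T = -19*Q - 52.
Require -19*Q - 52 ≤ -90, so Q ≥ 2.
The smallest integer in [1, 11] satisfying this is 2.

Q = 2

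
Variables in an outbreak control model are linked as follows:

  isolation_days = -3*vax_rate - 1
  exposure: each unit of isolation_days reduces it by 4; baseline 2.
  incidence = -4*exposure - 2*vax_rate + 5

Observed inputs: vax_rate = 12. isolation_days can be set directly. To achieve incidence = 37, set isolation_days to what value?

Intervening on isolation_days fixes its value directly, overriding its dependence on vax_rate.
Substituting into the incidence equation gives incidence = 16*isolation_days - 27.
Solve 16*isolation_days - 27 = 37: isolation_days = (37 + 27) / 16 = 4.

isolation_days = 4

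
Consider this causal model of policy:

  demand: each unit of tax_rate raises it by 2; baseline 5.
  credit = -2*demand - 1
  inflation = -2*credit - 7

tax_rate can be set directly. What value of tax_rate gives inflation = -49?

Substituting into the credit equation gives credit = -4*tax_rate - 11.
This gives inflation = 8*tax_rate + 15.
Solve 8*tax_rate + 15 = -49: tax_rate = (-49 - 15) / 8 = -8.

tax_rate = -8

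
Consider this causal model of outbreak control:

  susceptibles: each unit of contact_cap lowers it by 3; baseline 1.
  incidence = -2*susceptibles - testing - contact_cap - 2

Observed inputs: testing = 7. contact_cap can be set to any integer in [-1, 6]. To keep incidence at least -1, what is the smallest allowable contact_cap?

contact_cap = 2

Substituting into the incidence equation gives incidence = 5*contact_cap - 11.
Require 5*contact_cap - 11 ≥ -1, so contact_cap ≥ 2.
The smallest integer in [-1, 6] satisfying this is 2.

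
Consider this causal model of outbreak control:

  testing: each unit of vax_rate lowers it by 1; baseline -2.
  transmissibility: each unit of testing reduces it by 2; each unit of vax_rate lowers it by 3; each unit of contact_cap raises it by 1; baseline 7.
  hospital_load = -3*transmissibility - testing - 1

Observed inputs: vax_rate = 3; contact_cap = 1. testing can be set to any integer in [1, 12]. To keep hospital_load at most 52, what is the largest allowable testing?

testing = 10

Intervening on testing fixes its value directly, overriding its dependence on vax_rate.
Substituting into the transmissibility equation gives transmissibility = -2*testing - 1.
So hospital_load = 5*testing + 2.
Require 5*testing + 2 ≤ 52, so testing ≤ 10.
The largest integer in [1, 12] satisfying this is 10.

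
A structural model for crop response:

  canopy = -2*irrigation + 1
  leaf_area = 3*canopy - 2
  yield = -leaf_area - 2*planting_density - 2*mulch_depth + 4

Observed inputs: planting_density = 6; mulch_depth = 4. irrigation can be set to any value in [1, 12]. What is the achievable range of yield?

-11 to 55

Substituting into the leaf_area equation gives leaf_area = -6*irrigation + 1.
So yield = 6*irrigation - 17.
Linear in irrigation, so extremes are at the endpoints: irrigation = 1 gives yield = -11; irrigation = 12 gives yield = 55.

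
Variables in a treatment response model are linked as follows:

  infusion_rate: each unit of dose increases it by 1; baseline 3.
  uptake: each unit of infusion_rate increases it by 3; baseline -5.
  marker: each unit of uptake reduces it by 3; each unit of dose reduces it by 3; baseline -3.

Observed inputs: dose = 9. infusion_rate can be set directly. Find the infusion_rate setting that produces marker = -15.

infusion_rate = 0

Intervening on infusion_rate fixes its value directly, overriding its dependence on dose.
Substituting into the marker equation gives marker = -9*infusion_rate - 15.
Solve -9*infusion_rate - 15 = -15: infusion_rate = (-15 + 15) / -9 = 0.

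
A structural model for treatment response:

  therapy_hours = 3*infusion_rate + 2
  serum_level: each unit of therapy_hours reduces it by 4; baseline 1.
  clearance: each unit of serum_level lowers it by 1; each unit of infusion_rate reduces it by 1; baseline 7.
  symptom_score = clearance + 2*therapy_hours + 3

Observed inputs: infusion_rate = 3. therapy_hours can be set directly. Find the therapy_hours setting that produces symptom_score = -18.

Intervening on therapy_hours fixes its value directly, overriding its dependence on infusion_rate.
Substituting into the clearance equation gives clearance = 4*therapy_hours + 3.
Substituting into the symptom_score equation gives symptom_score = 6*therapy_hours + 6.
Solve 6*therapy_hours + 6 = -18: therapy_hours = (-18 - 6) / 6 = -4.

therapy_hours = -4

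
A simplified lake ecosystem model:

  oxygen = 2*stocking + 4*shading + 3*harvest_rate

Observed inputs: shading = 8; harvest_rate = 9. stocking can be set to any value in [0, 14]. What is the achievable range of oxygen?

59 to 87

Substituting into the oxygen equation gives oxygen = 2*stocking + 59.
Linear in stocking, so extremes are at the endpoints: stocking = 0 gives oxygen = 59; stocking = 14 gives oxygen = 87.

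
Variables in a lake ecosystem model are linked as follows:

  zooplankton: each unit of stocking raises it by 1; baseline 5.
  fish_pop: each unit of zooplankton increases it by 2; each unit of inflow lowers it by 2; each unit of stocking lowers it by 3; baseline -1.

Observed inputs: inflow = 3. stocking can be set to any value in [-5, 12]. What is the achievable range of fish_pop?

-9 to 8

Substituting into the fish_pop equation gives fish_pop = -stocking + 3.
Linear in stocking, so extremes are at the endpoints: stocking = -5 gives fish_pop = 8; stocking = 12 gives fish_pop = -9.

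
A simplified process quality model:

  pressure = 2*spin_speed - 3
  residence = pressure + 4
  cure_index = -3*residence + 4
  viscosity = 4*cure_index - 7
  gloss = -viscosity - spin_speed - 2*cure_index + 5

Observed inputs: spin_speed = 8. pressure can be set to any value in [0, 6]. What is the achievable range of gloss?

52 to 160

Intervening on pressure fixes its value directly, overriding its dependence on spin_speed.
Substituting into the cure_index equation gives cure_index = -3*pressure - 8.
Substituting into the viscosity equation gives viscosity = -12*pressure - 39.
Substituting into the gloss equation gives gloss = 18*pressure + 52.
Linear in pressure, so extremes are at the endpoints: pressure = 0 gives gloss = 52; pressure = 6 gives gloss = 160.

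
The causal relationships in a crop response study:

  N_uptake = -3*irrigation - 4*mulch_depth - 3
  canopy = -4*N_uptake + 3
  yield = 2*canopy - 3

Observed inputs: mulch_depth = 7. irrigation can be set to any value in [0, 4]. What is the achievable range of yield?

Substituting into the N_uptake equation gives N_uptake = -3*irrigation - 31.
Substituting into the canopy equation gives canopy = 12*irrigation + 127.
Substituting into the yield equation gives yield = 24*irrigation + 251.
Linear in irrigation, so extremes are at the endpoints: irrigation = 0 gives yield = 251; irrigation = 4 gives yield = 347.

251 to 347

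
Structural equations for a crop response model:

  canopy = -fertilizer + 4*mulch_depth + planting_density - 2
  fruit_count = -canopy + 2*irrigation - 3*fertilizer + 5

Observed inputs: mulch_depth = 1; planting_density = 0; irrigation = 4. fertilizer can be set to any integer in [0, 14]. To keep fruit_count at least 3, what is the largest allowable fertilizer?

fertilizer = 4

Substituting into the canopy equation gives canopy = -fertilizer + 2.
This gives fruit_count = -2*fertilizer + 11.
Require -2*fertilizer + 11 ≥ 3, so fertilizer ≤ 4.
The largest integer in [0, 14] satisfying this is 4.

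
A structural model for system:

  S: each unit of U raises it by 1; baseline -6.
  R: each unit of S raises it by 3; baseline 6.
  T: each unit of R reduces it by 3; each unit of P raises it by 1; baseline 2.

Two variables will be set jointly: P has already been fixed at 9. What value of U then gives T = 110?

U = -7

With P held at 9:
Substituting into the R equation gives R = 3*U - 12.
T becomes -9*U + 47.
Solve -9*U + 47 = 110: U = (110 - 47) / -9 = -7.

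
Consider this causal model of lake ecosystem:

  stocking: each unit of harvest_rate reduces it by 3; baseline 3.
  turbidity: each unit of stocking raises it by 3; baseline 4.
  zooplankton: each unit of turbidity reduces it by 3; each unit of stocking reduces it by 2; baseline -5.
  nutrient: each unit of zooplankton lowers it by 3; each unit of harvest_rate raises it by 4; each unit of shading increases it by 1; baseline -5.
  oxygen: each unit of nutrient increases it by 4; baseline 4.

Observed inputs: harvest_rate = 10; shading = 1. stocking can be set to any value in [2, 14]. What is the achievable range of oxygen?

616 to 2200

Intervening on stocking fixes its value directly, overriding its dependence on harvest_rate.
Substituting into the zooplankton equation gives zooplankton = -11*stocking - 17.
So nutrient = 33*stocking + 87.
Substituting into the oxygen equation gives oxygen = 132*stocking + 352.
Linear in stocking, so extremes are at the endpoints: stocking = 2 gives oxygen = 616; stocking = 14 gives oxygen = 2200.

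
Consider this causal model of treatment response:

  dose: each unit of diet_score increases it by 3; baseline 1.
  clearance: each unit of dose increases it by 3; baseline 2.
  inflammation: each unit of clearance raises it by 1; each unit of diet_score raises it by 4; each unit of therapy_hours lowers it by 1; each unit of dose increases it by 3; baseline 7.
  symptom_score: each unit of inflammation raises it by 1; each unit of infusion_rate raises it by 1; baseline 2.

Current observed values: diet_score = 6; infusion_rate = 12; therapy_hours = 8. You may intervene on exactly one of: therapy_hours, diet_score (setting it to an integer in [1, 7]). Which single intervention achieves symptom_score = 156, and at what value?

Intervening on therapy_hours: with other inputs at their observed values, symptom_score = -therapy_hours + 161. Solving for 156 gives therapy_hours = 5, within [1, 7].
Intervening on diet_score: symptom_score = 22*diet_score + 21. Reaching 156 requires diet_score = 135/22, not an integer.

set therapy_hours = 5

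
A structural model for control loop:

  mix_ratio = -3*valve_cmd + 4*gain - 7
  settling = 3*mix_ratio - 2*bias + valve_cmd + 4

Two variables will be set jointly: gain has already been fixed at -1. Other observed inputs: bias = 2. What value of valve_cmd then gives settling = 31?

With gain held at -1:
Substituting into the mix_ratio equation gives mix_ratio = -3*valve_cmd - 11.
settling becomes -8*valve_cmd - 33.
Solve -8*valve_cmd - 33 = 31: valve_cmd = (31 + 33) / -8 = -8.

valve_cmd = -8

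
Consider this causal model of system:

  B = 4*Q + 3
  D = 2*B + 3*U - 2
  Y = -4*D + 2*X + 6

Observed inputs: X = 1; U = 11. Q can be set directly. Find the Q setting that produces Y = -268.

Substituting into the D equation gives D = 8*Q + 37.
This gives Y = -32*Q - 140.
Solve -32*Q - 140 = -268: Q = (-268 + 140) / -32 = 4.

Q = 4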